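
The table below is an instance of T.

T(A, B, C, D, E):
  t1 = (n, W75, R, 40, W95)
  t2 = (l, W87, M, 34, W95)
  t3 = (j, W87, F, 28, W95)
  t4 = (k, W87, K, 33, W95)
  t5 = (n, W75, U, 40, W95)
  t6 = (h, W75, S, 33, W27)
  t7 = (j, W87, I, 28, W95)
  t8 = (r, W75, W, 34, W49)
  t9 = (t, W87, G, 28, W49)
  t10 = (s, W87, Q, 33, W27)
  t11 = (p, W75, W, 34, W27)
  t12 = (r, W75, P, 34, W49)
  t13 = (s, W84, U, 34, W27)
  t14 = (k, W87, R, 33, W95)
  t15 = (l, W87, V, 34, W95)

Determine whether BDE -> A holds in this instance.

Yes

(B=W75, D=40, E=W95): rows 1, 5 → A = n, n ✓
(B=W87, D=34, E=W95): rows 2, 15 → A = l, l ✓
(B=W87, D=28, E=W95): rows 3, 7 → A = j, j ✓
(B=W87, D=33, E=W95): rows 4, 14 → A = k, k ✓
(B=W75, D=33, E=W27): row 6 → A = h ✓
(B=W75, D=34, E=W49): rows 8, 12 → A = r, r ✓
(B=W87, D=28, E=W49): row 9 → A = t ✓
(B=W87, D=33, E=W27): row 10 → A = s ✓
(B=W75, D=34, E=W27): row 11 → A = p ✓
(B=W84, D=34, E=W27): row 13 → A = s ✓
Every BDE value is associated with a single A value, so BDE -> A holds.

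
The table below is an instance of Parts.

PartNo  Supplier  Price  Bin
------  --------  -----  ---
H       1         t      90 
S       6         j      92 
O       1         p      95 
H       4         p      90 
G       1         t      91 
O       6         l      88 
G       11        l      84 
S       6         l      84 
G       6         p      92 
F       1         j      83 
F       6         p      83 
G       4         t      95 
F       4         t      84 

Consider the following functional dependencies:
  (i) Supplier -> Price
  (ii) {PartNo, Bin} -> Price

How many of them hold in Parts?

0

(i) Supplier -> Price: Supplier=1: 4 rows → Price takes values {t, p, j} — violation; Supplier=6: 5 rows → Price takes values {j, l, p} — violation; Supplier=4: 3 rows → Price takes values {p, t} — violation — fails.
(ii) {PartNo, Bin} -> Price: (PartNo=H, Bin=90): 2 rows → Price takes values {t, p} — violation; (PartNo=F, Bin=83): 2 rows → Price takes values {j, p} — violation — fails.
None of the 2 dependencies hold.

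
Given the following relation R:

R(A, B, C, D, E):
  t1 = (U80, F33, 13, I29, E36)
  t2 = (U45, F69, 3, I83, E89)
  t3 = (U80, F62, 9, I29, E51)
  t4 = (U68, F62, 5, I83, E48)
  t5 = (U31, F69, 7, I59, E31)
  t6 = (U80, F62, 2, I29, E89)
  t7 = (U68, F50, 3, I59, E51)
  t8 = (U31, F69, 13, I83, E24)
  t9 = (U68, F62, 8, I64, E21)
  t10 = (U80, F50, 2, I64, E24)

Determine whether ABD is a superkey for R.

Rows 3 and 6 have the same ABD value (A=U80, B=F62, D=I29) but are distinct tuples, so ABD does not determine every attribute — not a superkey.

No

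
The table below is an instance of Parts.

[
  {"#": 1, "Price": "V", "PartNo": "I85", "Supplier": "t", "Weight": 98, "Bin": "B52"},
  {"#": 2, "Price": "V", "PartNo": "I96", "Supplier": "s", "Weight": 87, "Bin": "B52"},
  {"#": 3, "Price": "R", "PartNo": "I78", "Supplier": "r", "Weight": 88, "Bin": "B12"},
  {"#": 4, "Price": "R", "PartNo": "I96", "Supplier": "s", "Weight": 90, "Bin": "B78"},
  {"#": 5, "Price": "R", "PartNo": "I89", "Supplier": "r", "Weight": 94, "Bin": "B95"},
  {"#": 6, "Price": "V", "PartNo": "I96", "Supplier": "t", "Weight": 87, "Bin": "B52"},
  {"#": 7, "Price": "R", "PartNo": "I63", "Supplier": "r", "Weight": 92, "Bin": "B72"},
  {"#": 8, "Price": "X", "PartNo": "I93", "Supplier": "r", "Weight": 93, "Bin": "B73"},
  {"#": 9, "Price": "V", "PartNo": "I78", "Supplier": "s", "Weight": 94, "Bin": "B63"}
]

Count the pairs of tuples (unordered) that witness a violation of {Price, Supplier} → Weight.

(Price=V, Supplier=t): violating pairs (1,6) — 1 pair.
(Price=V, Supplier=s): violating pairs (2,9) — 1 pair.
(Price=R, Supplier=r): violating pairs (3,5), (3,7), (5,7) — 3 pairs.

5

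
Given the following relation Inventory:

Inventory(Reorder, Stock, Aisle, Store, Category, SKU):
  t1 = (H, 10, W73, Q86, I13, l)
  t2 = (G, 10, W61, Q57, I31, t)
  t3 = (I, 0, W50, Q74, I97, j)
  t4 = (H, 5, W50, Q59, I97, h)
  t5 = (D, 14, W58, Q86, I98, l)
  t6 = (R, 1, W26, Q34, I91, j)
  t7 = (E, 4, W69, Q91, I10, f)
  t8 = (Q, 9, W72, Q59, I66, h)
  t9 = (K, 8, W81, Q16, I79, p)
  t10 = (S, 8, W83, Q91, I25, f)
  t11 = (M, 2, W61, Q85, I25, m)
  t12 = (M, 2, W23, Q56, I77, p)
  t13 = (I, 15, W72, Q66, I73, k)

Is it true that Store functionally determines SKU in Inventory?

Yes

Store=Q86: rows 1, 5 → SKU = l, l ✓
Store=Q57: row 2 → SKU = t ✓
Store=Q74: row 3 → SKU = j ✓
Store=Q59: rows 4, 8 → SKU = h, h ✓
Store=Q34: row 6 → SKU = j ✓
Store=Q91: rows 7, 10 → SKU = f, f ✓
Store=Q16: row 9 → SKU = p ✓
Store=Q85: row 11 → SKU = m ✓
Store=Q56: row 12 → SKU = p ✓
Store=Q66: row 13 → SKU = k ✓
Every Store value is associated with a single SKU value, so Store -> SKU holds.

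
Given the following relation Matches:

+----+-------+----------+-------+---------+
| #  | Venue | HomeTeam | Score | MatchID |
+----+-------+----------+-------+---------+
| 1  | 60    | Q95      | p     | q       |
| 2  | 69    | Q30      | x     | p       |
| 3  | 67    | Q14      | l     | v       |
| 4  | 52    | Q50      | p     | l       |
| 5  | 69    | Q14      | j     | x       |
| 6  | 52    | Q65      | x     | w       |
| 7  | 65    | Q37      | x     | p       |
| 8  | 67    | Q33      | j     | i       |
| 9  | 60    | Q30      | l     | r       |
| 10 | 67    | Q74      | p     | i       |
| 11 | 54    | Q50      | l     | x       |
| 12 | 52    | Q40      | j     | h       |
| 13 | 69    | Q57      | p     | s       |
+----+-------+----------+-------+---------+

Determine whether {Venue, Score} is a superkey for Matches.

All 13 rows have distinct {Venue, Score} values, so {Venue, Score} → (all attributes) holds and {Venue, Score} is a superkey.

Yes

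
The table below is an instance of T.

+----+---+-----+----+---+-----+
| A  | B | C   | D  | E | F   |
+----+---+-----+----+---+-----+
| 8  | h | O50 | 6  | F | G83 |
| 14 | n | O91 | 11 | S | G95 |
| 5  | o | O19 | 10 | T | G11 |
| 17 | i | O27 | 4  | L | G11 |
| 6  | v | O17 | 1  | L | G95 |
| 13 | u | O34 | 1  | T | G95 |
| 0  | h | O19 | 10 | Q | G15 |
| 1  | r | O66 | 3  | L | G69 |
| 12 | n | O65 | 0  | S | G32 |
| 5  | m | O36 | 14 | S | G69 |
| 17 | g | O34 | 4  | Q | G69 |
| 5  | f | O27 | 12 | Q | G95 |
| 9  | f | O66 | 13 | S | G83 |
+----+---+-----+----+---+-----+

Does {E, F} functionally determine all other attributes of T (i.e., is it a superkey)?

Yes

All 13 rows have distinct {E, F} values, so {E, F} → (all attributes) holds and {E, F} is a superkey.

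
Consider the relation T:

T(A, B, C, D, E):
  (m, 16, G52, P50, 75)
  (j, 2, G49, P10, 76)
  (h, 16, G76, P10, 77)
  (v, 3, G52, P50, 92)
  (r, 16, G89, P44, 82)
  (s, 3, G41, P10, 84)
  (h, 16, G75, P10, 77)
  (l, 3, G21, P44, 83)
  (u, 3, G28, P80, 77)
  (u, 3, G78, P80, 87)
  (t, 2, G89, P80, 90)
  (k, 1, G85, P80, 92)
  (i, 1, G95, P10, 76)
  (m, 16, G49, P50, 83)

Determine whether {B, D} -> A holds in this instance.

Yes

(B=16, D=P50): 2 rows → A = m, m ✓
(B=2, D=P10): 1 row → A = j ✓
(B=16, D=P10): 2 rows → A = h, h ✓
(B=3, D=P50): 1 row → A = v ✓
(B=16, D=P44): 1 row → A = r ✓
(B=3, D=P10): 1 row → A = s ✓
(B=3, D=P44): 1 row → A = l ✓
(B=3, D=P80): 2 rows → A = u, u ✓
(B=2, D=P80): 1 row → A = t ✓
(B=1, D=P80): 1 row → A = k ✓
(B=1, D=P10): 1 row → A = i ✓
Every {B, D} value is associated with a single A value, so {B, D} -> A holds.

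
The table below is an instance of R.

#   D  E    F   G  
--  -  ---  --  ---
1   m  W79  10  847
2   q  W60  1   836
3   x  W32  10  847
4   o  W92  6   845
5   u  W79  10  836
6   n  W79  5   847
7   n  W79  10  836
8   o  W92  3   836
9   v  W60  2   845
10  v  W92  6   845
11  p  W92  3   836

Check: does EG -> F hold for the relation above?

No

(E=W79, G=847): rows 1, 6 → F takes values {10, 5} — violation
(E=W60, G=836): row 2 → F = 1 ✓
(E=W32, G=847): row 3 → F = 10 ✓
(E=W92, G=845): rows 4, 10 → F = 6, 6 ✓
(E=W79, G=836): rows 5, 7 → F = 10, 10 ✓
(E=W92, G=836): rows 8, 11 → F = 3, 3 ✓
(E=W60, G=845): row 9 → F = 2 ✓
Two rows agree on EG but differ on F, so EG -> F does not hold.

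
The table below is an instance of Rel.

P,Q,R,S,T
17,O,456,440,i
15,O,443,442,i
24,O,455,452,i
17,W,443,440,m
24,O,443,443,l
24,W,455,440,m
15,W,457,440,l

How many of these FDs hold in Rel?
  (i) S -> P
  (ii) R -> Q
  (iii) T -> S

(i) S -> P: S=440: 4 rows → P takes values {17, 24, 15} — violation — fails.
(ii) R -> Q: R=443: 3 rows → Q takes values {O, W} — violation; R=455: 2 rows → Q takes values {O, W} — violation — fails.
(iii) T -> S: T=i: 3 rows → S takes values {440, 442, 452} — violation; T=l: 2 rows → S takes values {443, 440} — violation — fails.
None of the 3 dependencies hold.

0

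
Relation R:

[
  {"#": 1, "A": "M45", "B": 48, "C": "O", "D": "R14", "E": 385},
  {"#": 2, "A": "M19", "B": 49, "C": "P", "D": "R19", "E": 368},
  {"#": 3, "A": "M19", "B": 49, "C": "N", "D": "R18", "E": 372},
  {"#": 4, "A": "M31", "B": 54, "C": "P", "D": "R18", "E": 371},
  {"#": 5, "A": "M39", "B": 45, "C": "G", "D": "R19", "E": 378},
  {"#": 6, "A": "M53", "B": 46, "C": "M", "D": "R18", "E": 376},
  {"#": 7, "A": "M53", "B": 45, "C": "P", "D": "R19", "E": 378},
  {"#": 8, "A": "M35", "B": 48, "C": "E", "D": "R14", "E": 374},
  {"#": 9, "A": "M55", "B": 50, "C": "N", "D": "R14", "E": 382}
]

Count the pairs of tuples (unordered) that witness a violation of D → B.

D=R14: violating pairs (1,9), (8,9) — 2 pairs.
D=R19: violating pairs (2,5), (2,7) — 2 pairs.
D=R18: violating pairs (3,4), (3,6), (4,6) — 3 pairs.

7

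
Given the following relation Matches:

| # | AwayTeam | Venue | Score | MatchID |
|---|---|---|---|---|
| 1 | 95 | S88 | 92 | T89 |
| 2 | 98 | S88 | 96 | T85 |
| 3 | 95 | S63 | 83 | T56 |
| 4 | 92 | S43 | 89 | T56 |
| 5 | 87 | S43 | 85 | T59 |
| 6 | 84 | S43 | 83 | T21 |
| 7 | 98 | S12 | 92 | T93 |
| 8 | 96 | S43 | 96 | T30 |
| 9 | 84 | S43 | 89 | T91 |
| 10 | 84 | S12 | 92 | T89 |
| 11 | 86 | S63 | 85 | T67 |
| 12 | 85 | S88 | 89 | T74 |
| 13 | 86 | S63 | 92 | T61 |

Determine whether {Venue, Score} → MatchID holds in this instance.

(Venue=S88, Score=92): row 1 → MatchID = T89 ✓
(Venue=S88, Score=96): row 2 → MatchID = T85 ✓
(Venue=S63, Score=83): row 3 → MatchID = T56 ✓
(Venue=S43, Score=89): rows 4, 9 → MatchID takes values {T56, T91} — violation
(Venue=S43, Score=85): row 5 → MatchID = T59 ✓
(Venue=S43, Score=83): row 6 → MatchID = T21 ✓
(Venue=S12, Score=92): rows 7, 10 → MatchID takes values {T93, T89} — violation
(Venue=S43, Score=96): row 8 → MatchID = T30 ✓
(Venue=S63, Score=85): row 11 → MatchID = T67 ✓
(Venue=S88, Score=89): row 12 → MatchID = T74 ✓
(Venue=S63, Score=92): row 13 → MatchID = T61 ✓
Two rows agree on {Venue, Score} but differ on MatchID, so {Venue, Score} → MatchID does not hold.

No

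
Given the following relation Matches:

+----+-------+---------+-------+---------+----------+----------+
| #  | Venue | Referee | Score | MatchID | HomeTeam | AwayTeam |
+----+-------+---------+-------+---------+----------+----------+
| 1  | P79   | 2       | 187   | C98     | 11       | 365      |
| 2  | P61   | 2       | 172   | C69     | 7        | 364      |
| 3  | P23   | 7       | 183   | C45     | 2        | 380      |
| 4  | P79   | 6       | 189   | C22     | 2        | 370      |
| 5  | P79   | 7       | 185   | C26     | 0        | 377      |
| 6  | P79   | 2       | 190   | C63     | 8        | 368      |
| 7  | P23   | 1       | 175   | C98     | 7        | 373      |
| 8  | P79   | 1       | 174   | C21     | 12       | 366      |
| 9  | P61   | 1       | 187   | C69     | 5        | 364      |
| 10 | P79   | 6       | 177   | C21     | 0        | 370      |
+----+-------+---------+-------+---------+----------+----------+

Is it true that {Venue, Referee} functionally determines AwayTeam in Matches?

No

(Venue=P79, Referee=2): rows 1, 6 → AwayTeam takes values {365, 368} — violation
(Venue=P61, Referee=2): row 2 → AwayTeam = 364 ✓
(Venue=P23, Referee=7): row 3 → AwayTeam = 380 ✓
(Venue=P79, Referee=6): rows 4, 10 → AwayTeam = 370, 370 ✓
(Venue=P79, Referee=7): row 5 → AwayTeam = 377 ✓
(Venue=P23, Referee=1): row 7 → AwayTeam = 373 ✓
(Venue=P79, Referee=1): row 8 → AwayTeam = 366 ✓
(Venue=P61, Referee=1): row 9 → AwayTeam = 364 ✓
Two rows agree on {Venue, Referee} but differ on AwayTeam, so {Venue, Referee} -> AwayTeam does not hold.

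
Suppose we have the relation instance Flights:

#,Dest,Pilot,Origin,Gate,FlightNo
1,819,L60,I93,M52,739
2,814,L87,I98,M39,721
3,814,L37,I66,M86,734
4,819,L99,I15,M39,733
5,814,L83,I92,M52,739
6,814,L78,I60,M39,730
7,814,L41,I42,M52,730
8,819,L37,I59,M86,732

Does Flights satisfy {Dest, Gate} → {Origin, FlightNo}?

(Dest=819, Gate=M52): row 1 → {Origin,FlightNo} = (I93, 739) ✓
(Dest=814, Gate=M39): rows 2, 6 → {Origin,FlightNo} takes values {(I98, 721), (I60, 730)} — violation
(Dest=814, Gate=M86): row 3 → {Origin,FlightNo} = (I66, 734) ✓
(Dest=819, Gate=M39): row 4 → {Origin,FlightNo} = (I15, 733) ✓
(Dest=814, Gate=M52): rows 5, 7 → {Origin,FlightNo} takes values {(I92, 739), (I42, 730)} — violation
(Dest=819, Gate=M86): row 8 → {Origin,FlightNo} = (I59, 732) ✓
Two rows agree on {Dest, Gate} but differ on {Origin, FlightNo}, so {Dest, Gate} → {Origin, FlightNo} does not hold.

No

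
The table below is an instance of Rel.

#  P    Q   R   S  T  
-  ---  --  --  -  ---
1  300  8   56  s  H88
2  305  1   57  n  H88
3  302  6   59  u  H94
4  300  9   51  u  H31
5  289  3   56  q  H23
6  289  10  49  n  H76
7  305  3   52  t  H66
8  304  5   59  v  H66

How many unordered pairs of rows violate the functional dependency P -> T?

3

P=300: violating pairs (1,4) — 1 pair.
P=305: violating pairs (2,7) — 1 pair.
P=289: violating pairs (5,6) — 1 pair.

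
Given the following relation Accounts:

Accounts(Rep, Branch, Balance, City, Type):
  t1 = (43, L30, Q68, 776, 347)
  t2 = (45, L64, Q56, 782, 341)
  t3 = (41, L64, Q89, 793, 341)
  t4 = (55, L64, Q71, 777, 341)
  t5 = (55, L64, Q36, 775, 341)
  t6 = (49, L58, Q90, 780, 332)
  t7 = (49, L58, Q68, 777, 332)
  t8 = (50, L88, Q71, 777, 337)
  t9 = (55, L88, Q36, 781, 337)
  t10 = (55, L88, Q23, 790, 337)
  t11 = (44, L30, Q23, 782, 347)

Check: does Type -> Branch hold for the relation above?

Yes

Type=347: rows 1, 11 → Branch = L30, L30 ✓
Type=341: rows 2, 3, 4, 5 → Branch = L64, L64, L64, L64 ✓
Type=332: rows 6, 7 → Branch = L58, L58 ✓
Type=337: rows 8, 9, 10 → Branch = L88, L88, L88 ✓
Every Type value is associated with a single Branch value, so Type -> Branch holds.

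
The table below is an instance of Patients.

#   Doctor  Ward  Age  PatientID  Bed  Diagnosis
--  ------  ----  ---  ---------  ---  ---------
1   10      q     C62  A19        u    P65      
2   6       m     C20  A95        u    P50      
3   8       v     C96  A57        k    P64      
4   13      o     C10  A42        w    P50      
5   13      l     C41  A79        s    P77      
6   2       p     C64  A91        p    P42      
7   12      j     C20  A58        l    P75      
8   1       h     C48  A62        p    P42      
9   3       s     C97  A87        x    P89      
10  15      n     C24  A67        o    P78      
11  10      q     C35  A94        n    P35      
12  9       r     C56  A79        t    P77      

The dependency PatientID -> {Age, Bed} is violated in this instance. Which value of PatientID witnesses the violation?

A79

PatientID=A19: row 1 → {Age,Bed} = (C62, u) ✓
PatientID=A95: row 2 → {Age,Bed} = (C20, u) ✓
PatientID=A57: row 3 → {Age,Bed} = (C96, k) ✓
PatientID=A42: row 4 → {Age,Bed} = (C10, w) ✓
PatientID=A79: rows 5, 12 → {Age,Bed} takes values {(C41, s), (C56, t)} — violation
PatientID=A91: row 6 → {Age,Bed} = (C64, p) ✓
PatientID=A58: row 7 → {Age,Bed} = (C20, l) ✓
PatientID=A62: row 8 → {Age,Bed} = (C48, p) ✓
PatientID=A87: row 9 → {Age,Bed} = (C97, x) ✓
PatientID=A67: row 10 → {Age,Bed} = (C24, o) ✓
PatientID=A94: row 11 → {Age,Bed} = (C35, n) ✓
The only PatientID value with inconsistent RHS is PatientID=A79.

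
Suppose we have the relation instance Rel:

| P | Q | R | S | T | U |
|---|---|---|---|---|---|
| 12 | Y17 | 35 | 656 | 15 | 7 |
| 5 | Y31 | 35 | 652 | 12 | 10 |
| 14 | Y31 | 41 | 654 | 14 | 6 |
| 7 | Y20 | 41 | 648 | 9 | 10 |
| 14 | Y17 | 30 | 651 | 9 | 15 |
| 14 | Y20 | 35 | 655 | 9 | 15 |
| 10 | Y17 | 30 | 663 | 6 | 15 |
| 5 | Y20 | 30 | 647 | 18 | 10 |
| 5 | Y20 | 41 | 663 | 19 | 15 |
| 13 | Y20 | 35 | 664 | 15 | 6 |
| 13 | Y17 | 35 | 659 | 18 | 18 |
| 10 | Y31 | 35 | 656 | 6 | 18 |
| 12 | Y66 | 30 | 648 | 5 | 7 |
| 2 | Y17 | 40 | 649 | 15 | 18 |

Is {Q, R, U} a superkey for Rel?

Two distinct rows share (Q=Y17, R=30, U=15), so {Q, R, U} does not determine every attribute — not a superkey.

No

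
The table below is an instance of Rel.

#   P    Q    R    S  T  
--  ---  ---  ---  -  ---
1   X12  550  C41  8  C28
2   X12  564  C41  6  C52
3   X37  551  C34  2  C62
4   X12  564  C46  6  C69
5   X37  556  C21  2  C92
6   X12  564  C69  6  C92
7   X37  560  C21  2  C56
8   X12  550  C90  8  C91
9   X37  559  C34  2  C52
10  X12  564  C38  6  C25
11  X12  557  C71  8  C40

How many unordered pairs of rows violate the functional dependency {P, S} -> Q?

(P=X12, S=8): violating pairs (1,11), (8,11) — 2 pairs.
(P=X12, S=6): all 4 rows agree on Q — 0 pairs.
(P=X37, S=2): violating pairs (3,5), (3,7), (3,9), (5,7), (5,9), (7,9) — 6 pairs.

8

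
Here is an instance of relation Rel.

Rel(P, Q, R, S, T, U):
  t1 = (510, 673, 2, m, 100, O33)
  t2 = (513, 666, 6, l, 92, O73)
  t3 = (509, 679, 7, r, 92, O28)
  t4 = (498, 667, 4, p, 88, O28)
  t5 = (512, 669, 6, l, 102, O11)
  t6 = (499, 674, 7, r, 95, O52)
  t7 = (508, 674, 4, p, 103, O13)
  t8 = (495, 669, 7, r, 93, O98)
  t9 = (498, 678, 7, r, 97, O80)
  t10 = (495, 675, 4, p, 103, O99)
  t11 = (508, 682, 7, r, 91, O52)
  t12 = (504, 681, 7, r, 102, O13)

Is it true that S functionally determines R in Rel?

S=m: row 1 → R = 2 ✓
S=l: rows 2, 5 → R = 6, 6 ✓
S=r: rows 3, 6, 8, 9, 11, 12 → R = 7, 7, 7, 7, 7, 7 ✓
S=p: rows 4, 7, 10 → R = 4, 4, 4 ✓
Every S value is associated with a single R value, so S → R holds.

Yes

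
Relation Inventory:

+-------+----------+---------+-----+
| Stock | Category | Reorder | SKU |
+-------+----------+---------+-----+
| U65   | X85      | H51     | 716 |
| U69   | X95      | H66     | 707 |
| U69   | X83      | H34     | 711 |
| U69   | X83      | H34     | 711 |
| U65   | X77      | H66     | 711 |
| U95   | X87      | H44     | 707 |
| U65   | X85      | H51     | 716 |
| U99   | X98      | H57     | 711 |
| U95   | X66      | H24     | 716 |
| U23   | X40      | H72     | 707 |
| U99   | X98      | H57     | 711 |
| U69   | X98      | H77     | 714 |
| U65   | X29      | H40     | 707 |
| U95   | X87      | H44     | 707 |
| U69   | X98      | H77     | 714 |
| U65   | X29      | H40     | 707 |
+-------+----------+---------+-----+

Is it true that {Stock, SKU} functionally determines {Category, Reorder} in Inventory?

(Stock=U65, SKU=716): 2 rows → {Category,Reorder} = (X85, H51), (X85, H51) ✓
(Stock=U69, SKU=707): 1 row → {Category,Reorder} = (X95, H66) ✓
(Stock=U69, SKU=711): 2 rows → {Category,Reorder} = (X83, H34), (X83, H34) ✓
(Stock=U65, SKU=711): 1 row → {Category,Reorder} = (X77, H66) ✓
(Stock=U95, SKU=707): 2 rows → {Category,Reorder} = (X87, H44), (X87, H44) ✓
(Stock=U99, SKU=711): 2 rows → {Category,Reorder} = (X98, H57), (X98, H57) ✓
(Stock=U95, SKU=716): 1 row → {Category,Reorder} = (X66, H24) ✓
(Stock=U23, SKU=707): 1 row → {Category,Reorder} = (X40, H72) ✓
(Stock=U69, SKU=714): 2 rows → {Category,Reorder} = (X98, H77), (X98, H77) ✓
(Stock=U65, SKU=707): 2 rows → {Category,Reorder} = (X29, H40), (X29, H40) ✓
Every {Stock, SKU} value is associated with a single {Category, Reorder} value, so {Stock, SKU} -> {Category, Reorder} holds.

Yes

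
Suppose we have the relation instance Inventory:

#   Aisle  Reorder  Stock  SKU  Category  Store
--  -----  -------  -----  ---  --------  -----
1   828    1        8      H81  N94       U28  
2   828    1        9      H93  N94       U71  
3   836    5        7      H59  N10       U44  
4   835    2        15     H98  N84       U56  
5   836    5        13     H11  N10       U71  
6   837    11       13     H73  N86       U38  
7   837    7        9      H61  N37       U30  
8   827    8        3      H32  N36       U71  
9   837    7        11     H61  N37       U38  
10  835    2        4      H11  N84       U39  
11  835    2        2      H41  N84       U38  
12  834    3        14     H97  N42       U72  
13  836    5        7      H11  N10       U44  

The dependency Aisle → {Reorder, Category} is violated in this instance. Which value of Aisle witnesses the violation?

Aisle=828: rows 1, 2 → {Reorder,Category} = (1, N94), (1, N94) ✓
Aisle=836: rows 3, 5, 13 → {Reorder,Category} = (5, N10), (5, N10), (5, N10) ✓
Aisle=835: rows 4, 10, 11 → {Reorder,Category} = (2, N84), (2, N84), (2, N84) ✓
Aisle=837: rows 6, 7, 9 → {Reorder,Category} takes values {(11, N86), (7, N37)} — violation
Aisle=827: row 8 → {Reorder,Category} = (8, N36) ✓
Aisle=834: row 12 → {Reorder,Category} = (3, N42) ✓
The only Aisle value with inconsistent RHS is Aisle=837.

837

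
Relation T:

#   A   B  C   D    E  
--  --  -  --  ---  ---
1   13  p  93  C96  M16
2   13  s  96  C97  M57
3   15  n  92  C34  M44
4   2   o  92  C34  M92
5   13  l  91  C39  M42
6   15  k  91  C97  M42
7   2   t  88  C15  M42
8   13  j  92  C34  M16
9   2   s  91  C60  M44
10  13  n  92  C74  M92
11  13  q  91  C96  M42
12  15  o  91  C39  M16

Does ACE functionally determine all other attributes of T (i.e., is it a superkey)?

No

Rows 5 and 11 have the same ACE value (A=13, C=91, E=M42) but are distinct tuples, so ACE does not determine every attribute — not a superkey.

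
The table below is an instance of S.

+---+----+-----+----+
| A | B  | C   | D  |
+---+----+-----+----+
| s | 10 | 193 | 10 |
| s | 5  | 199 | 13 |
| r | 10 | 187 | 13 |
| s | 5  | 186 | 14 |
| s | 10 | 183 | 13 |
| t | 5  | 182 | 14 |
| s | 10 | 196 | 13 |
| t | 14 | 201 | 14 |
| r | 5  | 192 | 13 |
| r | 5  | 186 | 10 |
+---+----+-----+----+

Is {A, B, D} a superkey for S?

No

Two distinct rows share (A=s, B=10, D=13), so {A, B, D} does not determine every attribute — not a superkey.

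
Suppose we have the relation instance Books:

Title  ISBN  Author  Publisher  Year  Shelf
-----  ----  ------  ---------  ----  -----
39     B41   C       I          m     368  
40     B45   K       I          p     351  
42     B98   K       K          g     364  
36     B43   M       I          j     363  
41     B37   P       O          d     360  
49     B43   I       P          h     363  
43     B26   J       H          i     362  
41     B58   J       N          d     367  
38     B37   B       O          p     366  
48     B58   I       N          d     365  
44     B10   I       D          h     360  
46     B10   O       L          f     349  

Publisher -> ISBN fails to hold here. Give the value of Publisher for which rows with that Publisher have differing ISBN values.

Publisher=I: 3 rows → ISBN takes values {B41, B45, B43} — violation
Publisher=K: 1 row → ISBN = B98 ✓
Publisher=O: 2 rows → ISBN = B37, B37 ✓
Publisher=P: 1 row → ISBN = B43 ✓
Publisher=H: 1 row → ISBN = B26 ✓
Publisher=N: 2 rows → ISBN = B58, B58 ✓
Publisher=D: 1 row → ISBN = B10 ✓
Publisher=L: 1 row → ISBN = B10 ✓
The only Publisher value with inconsistent ISBN is Publisher=I.

I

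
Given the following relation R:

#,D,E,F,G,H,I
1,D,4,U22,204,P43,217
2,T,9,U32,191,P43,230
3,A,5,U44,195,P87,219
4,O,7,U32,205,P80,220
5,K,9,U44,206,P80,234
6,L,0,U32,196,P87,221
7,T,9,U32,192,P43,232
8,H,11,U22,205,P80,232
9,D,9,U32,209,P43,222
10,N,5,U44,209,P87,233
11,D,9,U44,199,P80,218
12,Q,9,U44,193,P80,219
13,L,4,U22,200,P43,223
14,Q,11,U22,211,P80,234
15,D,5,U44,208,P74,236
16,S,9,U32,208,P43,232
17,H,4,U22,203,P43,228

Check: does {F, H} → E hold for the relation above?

Yes

(F=U22, H=P43): rows 1, 13, 17 → E = 4, 4, 4 ✓
(F=U32, H=P43): rows 2, 7, 9, 16 → E = 9, 9, 9, 9 ✓
(F=U44, H=P87): rows 3, 10 → E = 5, 5 ✓
(F=U32, H=P80): row 4 → E = 7 ✓
(F=U44, H=P80): rows 5, 11, 12 → E = 9, 9, 9 ✓
(F=U32, H=P87): row 6 → E = 0 ✓
(F=U22, H=P80): rows 8, 14 → E = 11, 11 ✓
(F=U44, H=P74): row 15 → E = 5 ✓
Every {F, H} value is associated with a single E value, so {F, H} → E holds.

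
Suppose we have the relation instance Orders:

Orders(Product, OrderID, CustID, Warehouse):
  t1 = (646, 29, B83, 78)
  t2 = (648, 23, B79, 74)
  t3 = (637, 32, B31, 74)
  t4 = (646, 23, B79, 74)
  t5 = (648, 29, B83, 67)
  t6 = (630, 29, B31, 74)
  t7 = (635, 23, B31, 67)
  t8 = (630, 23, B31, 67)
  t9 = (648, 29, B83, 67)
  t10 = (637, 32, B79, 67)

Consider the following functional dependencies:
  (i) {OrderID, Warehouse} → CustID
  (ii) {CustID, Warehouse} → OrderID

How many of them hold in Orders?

(i) {OrderID, Warehouse} → CustID: every LHS value maps to a single RHS value — holds.
(ii) {CustID, Warehouse} → OrderID: (CustID=B31, Warehouse=74): rows 3, 6 → OrderID takes values {32, 29} — violation — fails.
1 of the 2 dependencies holds.

1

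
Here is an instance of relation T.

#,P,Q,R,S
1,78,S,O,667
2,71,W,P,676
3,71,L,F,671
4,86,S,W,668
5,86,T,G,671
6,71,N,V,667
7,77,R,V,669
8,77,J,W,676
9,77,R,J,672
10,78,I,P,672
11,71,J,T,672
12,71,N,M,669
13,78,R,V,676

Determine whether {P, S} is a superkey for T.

Yes

All 13 rows have distinct {P, S} values, so {P, S} → (all attributes) holds and {P, S} is a superkey.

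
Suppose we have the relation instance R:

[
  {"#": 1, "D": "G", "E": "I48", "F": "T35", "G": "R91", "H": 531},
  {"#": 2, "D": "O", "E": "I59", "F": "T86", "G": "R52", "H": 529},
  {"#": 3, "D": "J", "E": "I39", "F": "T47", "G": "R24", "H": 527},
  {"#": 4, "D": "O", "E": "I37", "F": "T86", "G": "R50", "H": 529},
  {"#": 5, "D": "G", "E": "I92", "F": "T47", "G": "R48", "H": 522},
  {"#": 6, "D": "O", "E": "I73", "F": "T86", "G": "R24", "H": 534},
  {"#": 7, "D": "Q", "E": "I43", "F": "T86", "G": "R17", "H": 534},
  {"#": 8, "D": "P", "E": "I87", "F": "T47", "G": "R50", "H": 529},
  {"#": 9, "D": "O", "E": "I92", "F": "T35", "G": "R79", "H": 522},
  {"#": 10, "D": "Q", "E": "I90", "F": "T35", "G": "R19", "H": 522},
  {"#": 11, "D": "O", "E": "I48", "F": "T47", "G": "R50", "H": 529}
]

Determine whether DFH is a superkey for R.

Rows 2 and 4 have the same DFH value (D=O, F=T86, H=529) but are distinct tuples, so DFH does not determine every attribute — not a superkey.

No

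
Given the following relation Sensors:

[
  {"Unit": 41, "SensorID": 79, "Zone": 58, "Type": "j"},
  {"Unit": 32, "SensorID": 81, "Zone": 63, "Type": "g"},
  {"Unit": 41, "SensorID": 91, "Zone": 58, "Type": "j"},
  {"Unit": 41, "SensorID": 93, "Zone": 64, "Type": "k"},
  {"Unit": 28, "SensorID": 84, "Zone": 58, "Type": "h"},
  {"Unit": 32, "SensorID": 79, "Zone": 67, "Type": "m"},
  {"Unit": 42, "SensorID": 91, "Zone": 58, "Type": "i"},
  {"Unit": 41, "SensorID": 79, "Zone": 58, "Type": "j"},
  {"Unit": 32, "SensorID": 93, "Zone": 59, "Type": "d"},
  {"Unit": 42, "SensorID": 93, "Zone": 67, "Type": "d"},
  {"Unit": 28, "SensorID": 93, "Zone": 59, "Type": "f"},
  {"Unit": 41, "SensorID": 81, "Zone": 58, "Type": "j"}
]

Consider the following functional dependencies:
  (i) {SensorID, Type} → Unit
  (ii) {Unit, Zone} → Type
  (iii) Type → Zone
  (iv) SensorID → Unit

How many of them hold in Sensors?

1

(i) {SensorID, Type} → Unit: (SensorID=93, Type=d): 2 rows → Unit takes values {32, 42} — violation — fails.
(ii) {Unit, Zone} → Type: every LHS value maps to a single RHS value — holds.
(iii) Type → Zone: Type=d: 2 rows → Zone takes values {59, 67} — violation — fails.
(iv) SensorID → Unit: SensorID=79: 3 rows → Unit takes values {41, 32} — violation; SensorID=81: 2 rows → Unit takes values {32, 41} — violation; SensorID=91: 2 rows → Unit takes values {41, 42} — violation; SensorID=93: 4 rows → Unit takes values {41, 32, 42, 28} — violation — fails.
1 of the 4 dependencies holds.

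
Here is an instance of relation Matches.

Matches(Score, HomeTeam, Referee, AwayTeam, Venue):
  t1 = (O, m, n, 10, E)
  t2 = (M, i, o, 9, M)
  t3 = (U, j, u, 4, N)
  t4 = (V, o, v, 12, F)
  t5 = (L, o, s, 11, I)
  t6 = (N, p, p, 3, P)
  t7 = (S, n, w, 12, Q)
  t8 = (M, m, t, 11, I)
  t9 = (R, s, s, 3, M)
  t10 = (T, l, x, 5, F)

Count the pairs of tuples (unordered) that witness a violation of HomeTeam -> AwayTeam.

2

HomeTeam=m: violating pairs (1,8) — 1 pair.
HomeTeam=o: violating pairs (4,5) — 1 pair.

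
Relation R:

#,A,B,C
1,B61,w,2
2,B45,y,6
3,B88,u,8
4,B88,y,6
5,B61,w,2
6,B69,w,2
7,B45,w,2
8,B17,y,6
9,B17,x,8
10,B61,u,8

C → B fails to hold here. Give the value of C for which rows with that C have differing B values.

C=2: rows 1, 5, 6, 7 → B = w, w, w, w ✓
C=6: rows 2, 4, 8 → B = y, y, y ✓
C=8: rows 3, 9, 10 → B takes values {u, x} — violation
The only C value with inconsistent B is C=8.

8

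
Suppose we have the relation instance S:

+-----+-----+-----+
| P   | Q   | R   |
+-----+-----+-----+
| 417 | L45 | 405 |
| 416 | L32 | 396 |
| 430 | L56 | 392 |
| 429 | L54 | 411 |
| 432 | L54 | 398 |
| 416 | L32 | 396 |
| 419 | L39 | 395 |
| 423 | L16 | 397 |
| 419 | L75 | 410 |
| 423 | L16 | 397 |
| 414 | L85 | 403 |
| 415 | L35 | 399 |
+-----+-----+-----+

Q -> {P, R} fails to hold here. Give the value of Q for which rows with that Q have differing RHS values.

L54

Q=L45: 1 row → {P,R} = (417, 405) ✓
Q=L32: 2 rows → {P,R} = (416, 396), (416, 396) ✓
Q=L56: 1 row → {P,R} = (430, 392) ✓
Q=L54: 2 rows → {P,R} takes values {(429, 411), (432, 398)} — violation
Q=L39: 1 row → {P,R} = (419, 395) ✓
Q=L16: 2 rows → {P,R} = (423, 397), (423, 397) ✓
Q=L75: 1 row → {P,R} = (419, 410) ✓
Q=L85: 1 row → {P,R} = (414, 403) ✓
Q=L35: 1 row → {P,R} = (415, 399) ✓
The only Q value with inconsistent RHS is Q=L54.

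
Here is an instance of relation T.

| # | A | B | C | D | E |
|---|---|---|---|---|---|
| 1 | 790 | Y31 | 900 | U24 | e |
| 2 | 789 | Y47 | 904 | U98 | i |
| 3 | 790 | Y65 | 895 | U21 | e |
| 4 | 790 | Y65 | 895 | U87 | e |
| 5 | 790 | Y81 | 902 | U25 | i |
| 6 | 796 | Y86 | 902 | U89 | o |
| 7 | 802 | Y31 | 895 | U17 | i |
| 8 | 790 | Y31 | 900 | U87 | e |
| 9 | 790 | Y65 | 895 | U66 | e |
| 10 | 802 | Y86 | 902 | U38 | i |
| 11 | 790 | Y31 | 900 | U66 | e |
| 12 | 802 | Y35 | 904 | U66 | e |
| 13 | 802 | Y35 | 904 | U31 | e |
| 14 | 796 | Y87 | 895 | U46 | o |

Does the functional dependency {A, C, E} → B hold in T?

Yes

(A=790, C=900, E=e): rows 1, 8, 11 → B = Y31, Y31, Y31 ✓
(A=789, C=904, E=i): row 2 → B = Y47 ✓
(A=790, C=895, E=e): rows 3, 4, 9 → B = Y65, Y65, Y65 ✓
(A=790, C=902, E=i): row 5 → B = Y81 ✓
(A=796, C=902, E=o): row 6 → B = Y86 ✓
(A=802, C=895, E=i): row 7 → B = Y31 ✓
(A=802, C=902, E=i): row 10 → B = Y86 ✓
(A=802, C=904, E=e): rows 12, 13 → B = Y35, Y35 ✓
(A=796, C=895, E=o): row 14 → B = Y87 ✓
Every {A, C, E} value is associated with a single B value, so {A, C, E} → B holds.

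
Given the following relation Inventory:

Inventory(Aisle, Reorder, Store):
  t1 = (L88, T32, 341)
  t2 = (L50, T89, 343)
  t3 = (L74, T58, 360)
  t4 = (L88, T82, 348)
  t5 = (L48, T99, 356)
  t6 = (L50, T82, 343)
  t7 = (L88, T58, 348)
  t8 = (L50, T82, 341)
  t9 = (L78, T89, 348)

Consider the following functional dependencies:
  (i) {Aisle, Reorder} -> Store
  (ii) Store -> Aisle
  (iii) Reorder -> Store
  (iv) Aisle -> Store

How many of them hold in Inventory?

(i) {Aisle, Reorder} -> Store: (Aisle=L50, Reorder=T82): rows 6, 8 → Store takes values {343, 341} — violation — fails.
(ii) Store -> Aisle: Store=341: rows 1, 8 → Aisle takes values {L88, L50} — violation; Store=348: rows 4, 7, 9 → Aisle takes values {L88, L78} — violation — fails.
(iii) Reorder -> Store: Reorder=T89: rows 2, 9 → Store takes values {343, 348} — violation; Reorder=T58: rows 3, 7 → Store takes values {360, 348} — violation; Reorder=T82: rows 4, 6, 8 → Store takes values {348, 343, 341} — violation — fails.
(iv) Aisle -> Store: Aisle=L88: rows 1, 4, 7 → Store takes values {341, 348} — violation; Aisle=L50: rows 2, 6, 8 → Store takes values {343, 341} — violation — fails.
None of the 4 dependencies hold.

0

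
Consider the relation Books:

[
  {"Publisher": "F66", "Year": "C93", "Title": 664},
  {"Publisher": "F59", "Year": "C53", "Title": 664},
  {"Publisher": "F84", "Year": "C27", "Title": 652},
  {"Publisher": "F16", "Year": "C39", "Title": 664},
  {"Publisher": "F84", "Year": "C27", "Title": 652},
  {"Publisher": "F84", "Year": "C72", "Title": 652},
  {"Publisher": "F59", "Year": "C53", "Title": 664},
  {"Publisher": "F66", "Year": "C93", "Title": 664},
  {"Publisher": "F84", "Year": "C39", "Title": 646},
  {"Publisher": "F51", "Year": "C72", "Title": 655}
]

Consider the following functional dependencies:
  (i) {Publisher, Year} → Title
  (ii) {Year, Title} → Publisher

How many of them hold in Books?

(i) {Publisher, Year} → Title: every LHS value maps to a single RHS value — holds.
(ii) {Year, Title} → Publisher: every LHS value maps to a single RHS value — holds.
2 of the 2 dependencies hold.

2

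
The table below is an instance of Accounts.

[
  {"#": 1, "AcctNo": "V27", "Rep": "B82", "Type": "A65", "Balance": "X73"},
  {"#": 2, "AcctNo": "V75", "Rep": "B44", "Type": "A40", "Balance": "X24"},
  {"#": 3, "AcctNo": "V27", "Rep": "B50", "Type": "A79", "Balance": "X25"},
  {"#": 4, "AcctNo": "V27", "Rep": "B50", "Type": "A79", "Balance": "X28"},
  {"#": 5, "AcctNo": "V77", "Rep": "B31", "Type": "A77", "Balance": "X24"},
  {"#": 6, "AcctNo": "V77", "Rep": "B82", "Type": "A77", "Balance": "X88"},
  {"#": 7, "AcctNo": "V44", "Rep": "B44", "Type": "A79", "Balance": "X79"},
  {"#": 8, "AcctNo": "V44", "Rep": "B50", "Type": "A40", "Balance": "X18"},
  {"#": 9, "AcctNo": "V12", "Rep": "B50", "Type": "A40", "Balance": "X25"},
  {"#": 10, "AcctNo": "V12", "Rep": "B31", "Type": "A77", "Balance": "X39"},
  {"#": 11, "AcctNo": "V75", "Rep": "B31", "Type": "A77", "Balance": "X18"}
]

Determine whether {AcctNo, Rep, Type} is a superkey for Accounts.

Rows 3 and 4 have the same {AcctNo, Rep, Type} value (AcctNo=V27, Rep=B50, Type=A79) but are distinct tuples, so {AcctNo, Rep, Type} does not determine every attribute — not a superkey.

No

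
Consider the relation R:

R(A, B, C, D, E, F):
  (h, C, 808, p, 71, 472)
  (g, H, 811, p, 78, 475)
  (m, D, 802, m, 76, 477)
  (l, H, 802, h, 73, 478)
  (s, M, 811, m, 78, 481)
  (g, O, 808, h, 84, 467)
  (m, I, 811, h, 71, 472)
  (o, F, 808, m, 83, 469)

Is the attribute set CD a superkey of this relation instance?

Yes

All 8 rows have distinct CD values, so CD → (all attributes) holds and CD is a superkey.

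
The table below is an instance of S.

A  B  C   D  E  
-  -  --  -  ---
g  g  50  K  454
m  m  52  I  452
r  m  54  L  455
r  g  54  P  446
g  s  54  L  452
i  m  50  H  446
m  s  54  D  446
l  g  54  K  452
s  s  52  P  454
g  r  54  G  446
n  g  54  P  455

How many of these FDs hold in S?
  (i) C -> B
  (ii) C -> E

(i) C -> B: C=50: 2 rows → B takes values {g, m} — violation; C=52: 2 rows → B takes values {m, s} — violation; C=54: 7 rows → B takes values {m, g, s, r} — violation — fails.
(ii) C -> E: C=50: 2 rows → E takes values {454, 446} — violation; C=52: 2 rows → E takes values {452, 454} — violation; C=54: 7 rows → E takes values {455, 446, 452} — violation — fails.
None of the 2 dependencies hold.

0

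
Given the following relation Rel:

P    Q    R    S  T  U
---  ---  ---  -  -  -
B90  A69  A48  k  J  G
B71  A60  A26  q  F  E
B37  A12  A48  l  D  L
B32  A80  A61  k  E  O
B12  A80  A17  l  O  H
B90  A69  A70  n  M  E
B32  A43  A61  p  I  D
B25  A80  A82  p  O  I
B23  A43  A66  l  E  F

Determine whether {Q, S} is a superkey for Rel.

All 9 rows have distinct {Q, S} values, so {Q, S} → (all attributes) holds and {Q, S} is a superkey.

Yes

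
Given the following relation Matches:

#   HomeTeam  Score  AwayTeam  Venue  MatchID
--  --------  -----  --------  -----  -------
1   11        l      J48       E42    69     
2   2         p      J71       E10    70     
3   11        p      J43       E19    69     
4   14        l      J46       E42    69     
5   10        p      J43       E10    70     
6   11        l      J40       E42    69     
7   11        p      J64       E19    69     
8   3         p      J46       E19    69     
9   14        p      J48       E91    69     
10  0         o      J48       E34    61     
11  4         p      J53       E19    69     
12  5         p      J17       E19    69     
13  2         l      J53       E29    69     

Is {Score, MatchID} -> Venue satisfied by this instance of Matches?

(Score=l, MatchID=69): rows 1, 4, 6, 13 → Venue takes values {E42, E29} — violation
(Score=p, MatchID=70): rows 2, 5 → Venue = E10, E10 ✓
(Score=p, MatchID=69): rows 3, 7, 8, 9, 11, 12 → Venue takes values {E19, E91} — violation
(Score=o, MatchID=61): row 10 → Venue = E34 ✓
Two rows agree on {Score, MatchID} but differ on Venue, so {Score, MatchID} -> Venue does not hold.

No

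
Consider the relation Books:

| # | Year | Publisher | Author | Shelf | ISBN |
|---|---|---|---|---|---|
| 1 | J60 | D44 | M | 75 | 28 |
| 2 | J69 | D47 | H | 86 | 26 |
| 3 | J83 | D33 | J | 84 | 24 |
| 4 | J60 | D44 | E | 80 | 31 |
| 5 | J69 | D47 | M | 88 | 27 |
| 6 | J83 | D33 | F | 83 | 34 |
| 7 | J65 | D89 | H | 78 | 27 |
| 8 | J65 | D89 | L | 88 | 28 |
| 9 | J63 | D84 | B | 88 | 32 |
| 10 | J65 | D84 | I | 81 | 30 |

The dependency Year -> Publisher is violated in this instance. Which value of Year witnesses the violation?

Year=J60: rows 1, 4 → Publisher = D44, D44 ✓
Year=J69: rows 2, 5 → Publisher = D47, D47 ✓
Year=J83: rows 3, 6 → Publisher = D33, D33 ✓
Year=J65: rows 7, 8, 10 → Publisher takes values {D89, D84} — violation
Year=J63: row 9 → Publisher = D84 ✓
The only Year value with inconsistent Publisher is Year=J65.

J65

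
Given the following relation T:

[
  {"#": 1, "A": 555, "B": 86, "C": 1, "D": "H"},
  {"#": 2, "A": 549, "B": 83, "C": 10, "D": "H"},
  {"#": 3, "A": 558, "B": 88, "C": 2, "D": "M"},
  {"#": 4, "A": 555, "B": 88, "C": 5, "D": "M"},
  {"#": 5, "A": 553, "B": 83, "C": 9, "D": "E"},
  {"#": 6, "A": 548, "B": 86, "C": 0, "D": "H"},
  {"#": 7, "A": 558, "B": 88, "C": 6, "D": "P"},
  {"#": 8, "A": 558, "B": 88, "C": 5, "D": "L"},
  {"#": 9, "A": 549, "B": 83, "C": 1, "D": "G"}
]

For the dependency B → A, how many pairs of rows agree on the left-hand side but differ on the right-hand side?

B=86: violating pairs (1,6) — 1 pair.
B=83: violating pairs (2,5), (5,9) — 2 pairs.
B=88: violating pairs (3,4), (4,7), (4,8) — 3 pairs.

6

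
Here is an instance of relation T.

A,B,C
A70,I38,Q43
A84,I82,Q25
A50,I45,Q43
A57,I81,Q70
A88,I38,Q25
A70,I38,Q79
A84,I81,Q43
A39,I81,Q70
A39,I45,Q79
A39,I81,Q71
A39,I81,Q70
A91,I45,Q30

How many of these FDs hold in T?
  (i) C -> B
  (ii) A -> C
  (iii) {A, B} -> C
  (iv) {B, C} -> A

(i) C -> B: C=Q43: 3 rows → B takes values {I38, I45, I81} — violation; C=Q25: 2 rows → B takes values {I82, I38} — violation; C=Q79: 2 rows → B takes values {I38, I45} — violation — fails.
(ii) A -> C: A=A70: 2 rows → C takes values {Q43, Q79} — violation; A=A84: 2 rows → C takes values {Q25, Q43} — violation; A=A39: 4 rows → C takes values {Q70, Q79, Q71} — violation — fails.
(iii) {A, B} -> C: (A=A70, B=I38): 2 rows → C takes values {Q43, Q79} — violation; (A=A39, B=I81): 3 rows → C takes values {Q70, Q71} — violation — fails.
(iv) {B, C} -> A: (B=I81, C=Q70): 3 rows → A takes values {A57, A39} — violation — fails.
None of the 4 dependencies hold.

0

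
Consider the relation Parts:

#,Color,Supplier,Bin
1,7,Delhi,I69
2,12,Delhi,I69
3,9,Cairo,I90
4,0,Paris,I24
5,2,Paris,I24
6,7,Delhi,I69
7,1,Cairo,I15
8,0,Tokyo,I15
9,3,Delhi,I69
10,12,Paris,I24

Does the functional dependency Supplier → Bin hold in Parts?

Supplier=Delhi: rows 1, 2, 6, 9 → Bin = I69, I69, I69, I69 ✓
Supplier=Cairo: rows 3, 7 → Bin takes values {I90, I15} — violation
Supplier=Paris: rows 4, 5, 10 → Bin = I24, I24, I24 ✓
Supplier=Tokyo: row 8 → Bin = I15 ✓
Two rows agree on Supplier but differ on Bin, so Supplier → Bin does not hold.

No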